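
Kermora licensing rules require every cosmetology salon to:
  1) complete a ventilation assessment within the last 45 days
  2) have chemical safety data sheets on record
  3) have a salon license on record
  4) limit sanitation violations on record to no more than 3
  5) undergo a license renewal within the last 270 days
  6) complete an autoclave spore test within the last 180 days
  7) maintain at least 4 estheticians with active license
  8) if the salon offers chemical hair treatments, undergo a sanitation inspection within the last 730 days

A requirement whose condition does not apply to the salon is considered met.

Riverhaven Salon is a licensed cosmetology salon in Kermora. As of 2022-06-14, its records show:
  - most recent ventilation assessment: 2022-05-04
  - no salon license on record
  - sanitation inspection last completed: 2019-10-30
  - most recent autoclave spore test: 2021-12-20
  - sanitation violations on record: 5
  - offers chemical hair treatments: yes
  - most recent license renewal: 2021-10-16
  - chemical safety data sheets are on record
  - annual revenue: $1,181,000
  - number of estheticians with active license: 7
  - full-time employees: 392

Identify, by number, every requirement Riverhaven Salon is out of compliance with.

1. ventilation assessment 41 days ago vs limit 45 → met
2. chemical safety data sheets present → met
3. salon license absent → not met
4. sanitation violations on record 5 > 3 → not met
5. license renewal 241 days ago vs limit 270 → met
6. autoclave spore test 176 days ago vs limit 180 → met
7. estheticians with active license 7 ≥ 4 → met
8. condition 'offers chemical hair treatments' holds; sanitation inspection 958 days ago vs limit 730 → not met
Not met: 3, 4, 8

3, 4, 8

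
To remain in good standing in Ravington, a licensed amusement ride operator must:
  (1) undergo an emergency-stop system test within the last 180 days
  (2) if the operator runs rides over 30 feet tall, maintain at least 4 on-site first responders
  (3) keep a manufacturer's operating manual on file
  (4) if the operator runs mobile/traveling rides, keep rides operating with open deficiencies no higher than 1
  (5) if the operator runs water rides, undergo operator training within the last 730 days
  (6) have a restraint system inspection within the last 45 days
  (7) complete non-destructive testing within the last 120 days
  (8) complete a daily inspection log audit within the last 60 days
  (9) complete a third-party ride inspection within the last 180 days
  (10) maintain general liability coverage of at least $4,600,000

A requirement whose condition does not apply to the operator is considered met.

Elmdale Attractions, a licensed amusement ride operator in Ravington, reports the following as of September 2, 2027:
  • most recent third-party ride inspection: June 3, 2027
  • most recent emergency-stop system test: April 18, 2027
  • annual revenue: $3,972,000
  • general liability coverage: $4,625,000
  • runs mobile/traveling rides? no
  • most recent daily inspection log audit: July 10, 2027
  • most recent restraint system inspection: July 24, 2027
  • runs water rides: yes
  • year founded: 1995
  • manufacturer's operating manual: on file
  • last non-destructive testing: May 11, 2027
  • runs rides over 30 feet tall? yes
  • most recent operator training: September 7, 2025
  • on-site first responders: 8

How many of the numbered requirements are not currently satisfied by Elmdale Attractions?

0

1. emergency-stop system test 137 days ago vs limit 180 → met
2. condition 'runs rides over 30 feet tall' holds; on-site first responders 8 ≥ 4 → met
3. manufacturer's operating manual present → met
4. condition 'runs mobile/traveling rides' does not hold → requirement n/a → met
5. condition 'runs water rides' holds; operator training 725 days ago vs limit 730 → met
6. restraint system inspection 40 days ago vs limit 45 → met
7. non-destructive testing 114 days ago vs limit 120 → met
8. daily inspection log audit 54 days ago vs limit 60 → met
9. third-party ride inspection 91 days ago vs limit 180 → met
10. general liability coverage $4,625,000 ≥ $4,600,000 → met
Not met: 0 of 10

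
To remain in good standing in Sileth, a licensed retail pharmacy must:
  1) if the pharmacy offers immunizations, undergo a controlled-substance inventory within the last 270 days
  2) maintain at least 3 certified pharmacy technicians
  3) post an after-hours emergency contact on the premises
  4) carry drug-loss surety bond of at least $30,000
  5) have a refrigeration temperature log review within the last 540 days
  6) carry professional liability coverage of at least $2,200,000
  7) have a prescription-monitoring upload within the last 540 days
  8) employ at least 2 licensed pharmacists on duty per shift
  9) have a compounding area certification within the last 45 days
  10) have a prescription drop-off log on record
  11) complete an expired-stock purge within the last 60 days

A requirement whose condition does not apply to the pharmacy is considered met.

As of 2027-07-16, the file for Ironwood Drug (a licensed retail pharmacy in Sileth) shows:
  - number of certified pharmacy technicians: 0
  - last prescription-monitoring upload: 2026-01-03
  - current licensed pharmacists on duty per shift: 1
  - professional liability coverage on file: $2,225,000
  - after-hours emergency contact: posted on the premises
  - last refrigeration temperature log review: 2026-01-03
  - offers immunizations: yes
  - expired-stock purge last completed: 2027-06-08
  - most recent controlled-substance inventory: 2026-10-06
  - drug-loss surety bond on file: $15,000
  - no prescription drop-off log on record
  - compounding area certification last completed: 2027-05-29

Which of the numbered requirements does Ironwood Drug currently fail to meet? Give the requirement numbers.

1, 2, 4, 5, 7, 8, 9, 10

1. condition 'offers immunizations' holds; controlled-substance inventory 283 days ago vs limit 270 → not met
2. certified pharmacy technicians 0 < 3 → not met
3. after-hours emergency contact present → met
4. drug-loss surety bond $15,000 < $30,000 → not met
5. refrigeration temperature log review 559 days ago vs limit 540 → not met
6. professional liability coverage $2,225,000 ≥ $2,200,000 → met
7. prescription-monitoring upload 559 days ago vs limit 540 → not met
8. licensed pharmacists on duty per shift 1 < 2 → not met
9. compounding area certification 48 days ago vs limit 45 → not met
10. prescription drop-off log absent → not met
11. expired-stock purge 38 days ago vs limit 60 → met
Not met: 1, 2, 4, 5, 7, 8, 9, 10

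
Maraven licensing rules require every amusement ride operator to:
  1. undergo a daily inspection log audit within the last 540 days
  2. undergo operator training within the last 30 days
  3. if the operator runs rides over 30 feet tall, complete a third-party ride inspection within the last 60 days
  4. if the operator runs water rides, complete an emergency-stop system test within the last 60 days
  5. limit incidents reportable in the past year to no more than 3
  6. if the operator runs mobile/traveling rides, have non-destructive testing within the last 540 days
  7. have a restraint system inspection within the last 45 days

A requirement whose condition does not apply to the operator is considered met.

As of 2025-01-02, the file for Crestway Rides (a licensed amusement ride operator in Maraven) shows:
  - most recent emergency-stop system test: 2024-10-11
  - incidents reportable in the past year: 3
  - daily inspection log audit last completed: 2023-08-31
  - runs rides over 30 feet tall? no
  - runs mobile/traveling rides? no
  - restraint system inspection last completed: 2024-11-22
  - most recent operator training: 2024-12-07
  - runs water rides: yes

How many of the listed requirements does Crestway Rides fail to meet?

1. daily inspection log audit 490 days ago vs limit 540 → met
2. operator training 26 days ago vs limit 30 → met
3. condition 'runs rides over 30 feet tall' does not hold → requirement n/a → met
4. condition 'runs water rides' holds; emergency-stop system test 83 days ago vs limit 60 → not met
5. incidents reportable in the past year 3 ≤ 3 → met
6. condition 'runs mobile/traveling rides' does not hold → requirement n/a → met
7. restraint system inspection 41 days ago vs limit 45 → met
Not met: 1 of 7

1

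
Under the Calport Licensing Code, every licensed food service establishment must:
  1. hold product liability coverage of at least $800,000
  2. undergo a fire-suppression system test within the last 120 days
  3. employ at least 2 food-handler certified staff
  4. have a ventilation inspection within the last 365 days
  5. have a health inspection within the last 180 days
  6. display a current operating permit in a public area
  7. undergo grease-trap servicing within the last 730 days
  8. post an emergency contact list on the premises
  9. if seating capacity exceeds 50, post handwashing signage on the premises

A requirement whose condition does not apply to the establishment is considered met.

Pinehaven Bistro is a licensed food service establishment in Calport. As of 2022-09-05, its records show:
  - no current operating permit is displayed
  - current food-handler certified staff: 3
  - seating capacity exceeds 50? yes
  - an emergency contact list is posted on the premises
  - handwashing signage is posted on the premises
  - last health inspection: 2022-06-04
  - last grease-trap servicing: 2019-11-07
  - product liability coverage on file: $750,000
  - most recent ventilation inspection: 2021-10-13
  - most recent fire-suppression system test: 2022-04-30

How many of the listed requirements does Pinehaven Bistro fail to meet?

1. product liability coverage $750,000 < $800,000 → not met
2. fire-suppression system test 128 days ago vs limit 120 → not met
3. food-handler certified staff 3 ≥ 2 → met
4. ventilation inspection 327 days ago vs limit 365 → met
5. health inspection 93 days ago vs limit 180 → met
6. current operating permit absent → not met
7. grease-trap servicing 1033 days ago vs limit 730 → not met
8. emergency contact list present → met
9. condition 'seating capacity exceeds 50' holds; handwashing signage present → met
Not met: 4 of 9

4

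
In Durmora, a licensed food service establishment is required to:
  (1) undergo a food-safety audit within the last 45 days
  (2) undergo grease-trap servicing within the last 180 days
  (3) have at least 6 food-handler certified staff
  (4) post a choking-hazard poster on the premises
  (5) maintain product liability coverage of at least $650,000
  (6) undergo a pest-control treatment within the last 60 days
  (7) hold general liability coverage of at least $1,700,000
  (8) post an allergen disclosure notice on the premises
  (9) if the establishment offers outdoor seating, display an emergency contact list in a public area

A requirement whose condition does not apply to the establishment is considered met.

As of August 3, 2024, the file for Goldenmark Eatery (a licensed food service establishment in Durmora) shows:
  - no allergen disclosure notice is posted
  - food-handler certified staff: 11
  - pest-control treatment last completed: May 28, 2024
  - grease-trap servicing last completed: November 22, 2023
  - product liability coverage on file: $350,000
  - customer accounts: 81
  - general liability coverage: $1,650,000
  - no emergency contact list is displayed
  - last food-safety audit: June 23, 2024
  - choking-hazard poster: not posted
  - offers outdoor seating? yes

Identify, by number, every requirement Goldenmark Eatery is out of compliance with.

2, 4, 5, 6, 7, 8, 9

1. food-safety audit 41 days ago vs limit 45 → met
2. grease-trap servicing 255 days ago vs limit 180 → not met
3. food-handler certified staff 11 ≥ 6 → met
4. choking-hazard poster absent → not met
5. product liability coverage $350,000 < $650,000 → not met
6. pest-control treatment 67 days ago vs limit 60 → not met
7. general liability coverage $1,650,000 < $1,700,000 → not met
8. allergen disclosure notice absent → not met
9. condition 'offers outdoor seating' holds; emergency contact list absent → not met
Not met: 2, 4, 5, 6, 7, 8, 9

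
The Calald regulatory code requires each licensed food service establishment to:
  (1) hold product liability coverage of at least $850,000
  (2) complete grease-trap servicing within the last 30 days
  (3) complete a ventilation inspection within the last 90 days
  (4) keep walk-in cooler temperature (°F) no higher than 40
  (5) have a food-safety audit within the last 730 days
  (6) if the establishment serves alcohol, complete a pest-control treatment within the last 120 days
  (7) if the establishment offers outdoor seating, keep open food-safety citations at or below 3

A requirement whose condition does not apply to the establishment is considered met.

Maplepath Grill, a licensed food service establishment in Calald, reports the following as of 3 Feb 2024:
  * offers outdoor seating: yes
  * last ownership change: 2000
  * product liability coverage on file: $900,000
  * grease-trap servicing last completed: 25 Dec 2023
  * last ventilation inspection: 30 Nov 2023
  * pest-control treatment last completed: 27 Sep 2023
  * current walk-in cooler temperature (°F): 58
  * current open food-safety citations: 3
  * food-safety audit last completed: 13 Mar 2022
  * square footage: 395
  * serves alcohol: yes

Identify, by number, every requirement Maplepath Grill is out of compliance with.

1. product liability coverage $900,000 ≥ $850,000 → met
2. grease-trap servicing 40 days ago vs limit 30 → not met
3. ventilation inspection 65 days ago vs limit 90 → met
4. walk-in cooler temperature (°F) 58 > 40 → not met
5. food-safety audit 692 days ago vs limit 730 → met
6. condition 'serves alcohol' holds; pest-control treatment 129 days ago vs limit 120 → not met
7. condition 'offers outdoor seating' holds; open food-safety citations 3 ≤ 3 → met
Not met: 2, 4, 6

2, 4, 6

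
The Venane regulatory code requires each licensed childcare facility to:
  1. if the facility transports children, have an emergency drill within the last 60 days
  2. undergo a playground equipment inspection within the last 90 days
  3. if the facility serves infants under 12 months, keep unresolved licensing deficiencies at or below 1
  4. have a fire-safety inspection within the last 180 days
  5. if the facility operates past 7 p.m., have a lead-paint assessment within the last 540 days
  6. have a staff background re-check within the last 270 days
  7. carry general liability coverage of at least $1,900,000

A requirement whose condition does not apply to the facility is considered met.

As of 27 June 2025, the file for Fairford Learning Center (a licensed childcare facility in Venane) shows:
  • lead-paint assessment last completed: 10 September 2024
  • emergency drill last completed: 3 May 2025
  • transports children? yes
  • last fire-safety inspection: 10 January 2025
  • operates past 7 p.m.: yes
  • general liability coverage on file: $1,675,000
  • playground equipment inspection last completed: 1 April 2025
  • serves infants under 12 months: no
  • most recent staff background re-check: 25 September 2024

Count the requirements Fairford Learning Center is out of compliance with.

1. condition 'transports children' holds; emergency drill 55 days ago vs limit 60 → met
2. playground equipment inspection 87 days ago vs limit 90 → met
3. condition 'serves infants under 12 months' does not hold → requirement n/a → met
4. fire-safety inspection 168 days ago vs limit 180 → met
5. condition 'operates past 7 p.m.' holds; lead-paint assessment 290 days ago vs limit 540 → met
6. staff background re-check 275 days ago vs limit 270 → not met
7. general liability coverage $1,675,000 < $1,900,000 → not met
Not met: 2 of 7

2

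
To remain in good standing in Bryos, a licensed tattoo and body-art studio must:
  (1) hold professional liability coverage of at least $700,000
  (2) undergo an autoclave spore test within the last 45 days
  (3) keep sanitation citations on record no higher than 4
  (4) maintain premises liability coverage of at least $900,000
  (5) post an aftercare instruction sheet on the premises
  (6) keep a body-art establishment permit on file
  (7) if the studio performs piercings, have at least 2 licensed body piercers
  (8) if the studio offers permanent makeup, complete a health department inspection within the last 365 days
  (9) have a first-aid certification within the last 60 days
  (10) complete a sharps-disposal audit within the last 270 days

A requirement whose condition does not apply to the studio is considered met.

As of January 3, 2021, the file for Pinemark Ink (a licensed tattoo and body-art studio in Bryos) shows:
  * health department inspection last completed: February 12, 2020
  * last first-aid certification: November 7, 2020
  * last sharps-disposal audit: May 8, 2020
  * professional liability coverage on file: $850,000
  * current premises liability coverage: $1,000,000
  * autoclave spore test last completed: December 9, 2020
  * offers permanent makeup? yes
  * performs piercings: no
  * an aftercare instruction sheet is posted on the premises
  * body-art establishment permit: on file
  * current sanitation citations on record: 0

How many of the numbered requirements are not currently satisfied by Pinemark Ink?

1. professional liability coverage $850,000 ≥ $700,000 → met
2. autoclave spore test 25 days ago vs limit 45 → met
3. sanitation citations on record 0 ≤ 4 → met
4. premises liability coverage $1,000,000 ≥ $900,000 → met
5. aftercare instruction sheet present → met
6. body-art establishment permit present → met
7. condition 'performs piercings' does not hold → requirement n/a → met
8. condition 'offers permanent makeup' holds; health department inspection 326 days ago vs limit 365 → met
9. first-aid certification 57 days ago vs limit 60 → met
10. sharps-disposal audit 240 days ago vs limit 270 → met
Not met: 0 of 10

0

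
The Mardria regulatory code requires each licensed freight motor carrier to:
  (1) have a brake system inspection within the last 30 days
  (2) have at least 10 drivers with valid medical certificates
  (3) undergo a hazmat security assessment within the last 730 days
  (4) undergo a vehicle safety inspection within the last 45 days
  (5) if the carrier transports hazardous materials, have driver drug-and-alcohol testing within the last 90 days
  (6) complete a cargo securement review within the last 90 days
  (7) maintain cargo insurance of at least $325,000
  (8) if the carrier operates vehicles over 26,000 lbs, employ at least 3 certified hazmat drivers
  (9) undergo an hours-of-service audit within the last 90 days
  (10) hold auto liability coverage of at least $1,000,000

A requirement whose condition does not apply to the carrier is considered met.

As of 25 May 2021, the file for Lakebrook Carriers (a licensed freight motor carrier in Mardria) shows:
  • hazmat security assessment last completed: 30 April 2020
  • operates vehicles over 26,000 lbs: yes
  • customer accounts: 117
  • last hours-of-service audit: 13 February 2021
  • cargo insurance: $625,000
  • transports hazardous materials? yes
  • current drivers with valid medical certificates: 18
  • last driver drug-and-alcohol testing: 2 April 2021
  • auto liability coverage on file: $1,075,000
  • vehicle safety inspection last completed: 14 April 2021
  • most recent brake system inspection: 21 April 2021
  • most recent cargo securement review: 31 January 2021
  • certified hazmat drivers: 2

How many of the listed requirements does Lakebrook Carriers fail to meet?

1. brake system inspection 34 days ago vs limit 30 → not met
2. drivers with valid medical certificates 18 ≥ 10 → met
3. hazmat security assessment 390 days ago vs limit 730 → met
4. vehicle safety inspection 41 days ago vs limit 45 → met
5. condition 'transports hazardous materials' holds; driver drug-and-alcohol testing 53 days ago vs limit 90 → met
6. cargo securement review 114 days ago vs limit 90 → not met
7. cargo insurance $625,000 ≥ $325,000 → met
8. condition 'operates vehicles over 26,000 lbs' holds; certified hazmat drivers 2 < 3 → not met
9. hours-of-service audit 101 days ago vs limit 90 → not met
10. auto liability coverage $1,075,000 ≥ $1,000,000 → met
Not met: 4 of 10

4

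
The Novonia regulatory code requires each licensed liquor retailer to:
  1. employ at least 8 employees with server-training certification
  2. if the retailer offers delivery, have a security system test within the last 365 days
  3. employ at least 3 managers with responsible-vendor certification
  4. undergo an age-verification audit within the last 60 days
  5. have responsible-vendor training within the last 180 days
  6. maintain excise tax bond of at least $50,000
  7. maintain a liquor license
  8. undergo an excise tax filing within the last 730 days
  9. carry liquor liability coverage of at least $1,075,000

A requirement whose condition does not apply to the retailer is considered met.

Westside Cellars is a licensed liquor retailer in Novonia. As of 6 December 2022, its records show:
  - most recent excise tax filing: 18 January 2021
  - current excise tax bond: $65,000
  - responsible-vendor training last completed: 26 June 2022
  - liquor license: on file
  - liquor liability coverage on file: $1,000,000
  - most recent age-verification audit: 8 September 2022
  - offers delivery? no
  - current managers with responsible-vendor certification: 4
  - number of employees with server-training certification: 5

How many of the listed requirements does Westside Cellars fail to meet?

3

1. employees with server-training certification 5 < 8 → not met
2. condition 'offers delivery' does not hold → requirement n/a → met
3. managers with responsible-vendor certification 4 ≥ 3 → met
4. age-verification audit 89 days ago vs limit 60 → not met
5. responsible-vendor training 163 days ago vs limit 180 → met
6. excise tax bond $65,000 ≥ $50,000 → met
7. liquor license present → met
8. excise tax filing 687 days ago vs limit 730 → met
9. liquor liability coverage $1,000,000 < $1,075,000 → not met
Not met: 3 of 9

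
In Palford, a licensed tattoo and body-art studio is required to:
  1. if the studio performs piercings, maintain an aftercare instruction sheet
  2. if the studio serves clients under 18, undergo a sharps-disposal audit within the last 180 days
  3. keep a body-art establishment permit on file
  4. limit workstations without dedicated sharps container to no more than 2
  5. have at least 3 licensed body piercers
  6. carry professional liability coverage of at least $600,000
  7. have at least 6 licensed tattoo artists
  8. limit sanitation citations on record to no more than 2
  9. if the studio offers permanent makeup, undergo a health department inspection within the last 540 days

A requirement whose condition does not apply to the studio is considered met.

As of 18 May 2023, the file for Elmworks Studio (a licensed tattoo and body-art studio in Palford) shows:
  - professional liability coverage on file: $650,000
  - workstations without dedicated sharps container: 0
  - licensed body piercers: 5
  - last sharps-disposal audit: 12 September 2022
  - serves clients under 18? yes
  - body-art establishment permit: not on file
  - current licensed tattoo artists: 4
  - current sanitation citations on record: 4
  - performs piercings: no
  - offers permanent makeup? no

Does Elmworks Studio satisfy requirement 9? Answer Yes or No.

9. condition 'offers permanent makeup' does not hold → requirement n/a → met

Yes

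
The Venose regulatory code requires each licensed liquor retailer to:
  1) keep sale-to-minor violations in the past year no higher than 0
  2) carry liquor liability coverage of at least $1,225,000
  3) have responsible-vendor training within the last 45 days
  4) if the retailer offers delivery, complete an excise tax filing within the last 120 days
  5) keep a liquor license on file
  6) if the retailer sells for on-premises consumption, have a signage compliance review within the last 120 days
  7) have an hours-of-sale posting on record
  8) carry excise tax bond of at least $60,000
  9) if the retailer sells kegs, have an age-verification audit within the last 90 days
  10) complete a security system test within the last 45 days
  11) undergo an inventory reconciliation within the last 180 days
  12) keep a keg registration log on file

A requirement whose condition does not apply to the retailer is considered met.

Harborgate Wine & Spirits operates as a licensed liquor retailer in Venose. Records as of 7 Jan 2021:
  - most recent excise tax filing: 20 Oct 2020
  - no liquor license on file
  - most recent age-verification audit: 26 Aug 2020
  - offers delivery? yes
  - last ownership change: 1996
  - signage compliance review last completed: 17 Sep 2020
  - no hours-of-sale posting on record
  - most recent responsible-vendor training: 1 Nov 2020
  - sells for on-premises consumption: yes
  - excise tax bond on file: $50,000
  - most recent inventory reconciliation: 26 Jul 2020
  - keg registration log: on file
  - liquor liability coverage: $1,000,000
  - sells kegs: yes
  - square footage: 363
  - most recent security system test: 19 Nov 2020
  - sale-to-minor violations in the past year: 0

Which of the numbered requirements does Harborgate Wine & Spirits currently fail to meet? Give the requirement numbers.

2, 3, 5, 7, 8, 9, 10

1. sale-to-minor violations in the past year 0 ≤ 0 → met
2. liquor liability coverage $1,000,000 < $1,225,000 → not met
3. responsible-vendor training 67 days ago vs limit 45 → not met
4. condition 'offers delivery' holds; excise tax filing 79 days ago vs limit 120 → met
5. liquor license absent → not met
6. condition 'sells for on-premises consumption' holds; signage compliance review 112 days ago vs limit 120 → met
7. hours-of-sale posting absent → not met
8. excise tax bond $50,000 < $60,000 → not met
9. condition 'sells kegs' holds; age-verification audit 134 days ago vs limit 90 → not met
10. security system test 49 days ago vs limit 45 → not met
11. inventory reconciliation 165 days ago vs limit 180 → met
12. keg registration log present → met
Not met: 2, 3, 5, 7, 8, 9, 10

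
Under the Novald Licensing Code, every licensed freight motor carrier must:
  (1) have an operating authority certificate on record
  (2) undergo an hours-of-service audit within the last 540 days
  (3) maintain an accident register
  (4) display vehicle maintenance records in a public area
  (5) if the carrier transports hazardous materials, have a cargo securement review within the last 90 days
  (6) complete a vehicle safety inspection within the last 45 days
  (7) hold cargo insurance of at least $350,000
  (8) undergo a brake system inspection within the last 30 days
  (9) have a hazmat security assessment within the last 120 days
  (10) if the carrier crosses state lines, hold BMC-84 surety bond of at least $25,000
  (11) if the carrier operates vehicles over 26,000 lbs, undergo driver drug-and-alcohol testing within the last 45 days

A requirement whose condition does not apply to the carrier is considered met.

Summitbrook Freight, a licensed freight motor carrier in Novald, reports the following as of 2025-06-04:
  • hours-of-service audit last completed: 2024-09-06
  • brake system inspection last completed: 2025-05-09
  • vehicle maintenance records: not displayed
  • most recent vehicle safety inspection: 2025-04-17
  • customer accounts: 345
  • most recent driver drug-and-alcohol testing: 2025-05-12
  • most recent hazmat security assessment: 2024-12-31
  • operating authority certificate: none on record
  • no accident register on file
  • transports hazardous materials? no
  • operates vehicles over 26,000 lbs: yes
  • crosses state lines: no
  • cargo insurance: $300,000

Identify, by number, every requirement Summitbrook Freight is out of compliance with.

1, 3, 4, 6, 7, 9

1. operating authority certificate absent → not met
2. hours-of-service audit 271 days ago vs limit 540 → met
3. accident register absent → not met
4. vehicle maintenance records absent → not met
5. condition 'transports hazardous materials' does not hold → requirement n/a → met
6. vehicle safety inspection 48 days ago vs limit 45 → not met
7. cargo insurance $300,000 < $350,000 → not met
8. brake system inspection 26 days ago vs limit 30 → met
9. hazmat security assessment 155 days ago vs limit 120 → not met
10. condition 'crosses state lines' does not hold → requirement n/a → met
11. condition 'operates vehicles over 26,000 lbs' holds; driver drug-and-alcohol testing 23 days ago vs limit 45 → met
Not met: 1, 3, 4, 6, 7, 9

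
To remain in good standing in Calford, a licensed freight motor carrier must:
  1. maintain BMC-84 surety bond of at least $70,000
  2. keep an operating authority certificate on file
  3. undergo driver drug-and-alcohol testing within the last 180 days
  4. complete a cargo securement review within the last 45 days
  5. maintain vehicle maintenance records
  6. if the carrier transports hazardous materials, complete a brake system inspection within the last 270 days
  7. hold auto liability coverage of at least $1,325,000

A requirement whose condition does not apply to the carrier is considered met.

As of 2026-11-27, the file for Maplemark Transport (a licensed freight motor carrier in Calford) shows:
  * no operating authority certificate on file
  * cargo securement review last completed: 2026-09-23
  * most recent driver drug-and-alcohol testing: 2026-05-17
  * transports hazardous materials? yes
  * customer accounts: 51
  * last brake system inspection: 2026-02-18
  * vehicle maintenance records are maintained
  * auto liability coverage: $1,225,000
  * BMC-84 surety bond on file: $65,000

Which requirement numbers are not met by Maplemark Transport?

1, 2, 3, 4, 6, 7

1. BMC-84 surety bond $65,000 < $70,000 → not met
2. operating authority certificate absent → not met
3. driver drug-and-alcohol testing 194 days ago vs limit 180 → not met
4. cargo securement review 65 days ago vs limit 45 → not met
5. vehicle maintenance records present → met
6. condition 'transports hazardous materials' holds; brake system inspection 282 days ago vs limit 270 → not met
7. auto liability coverage $1,225,000 < $1,325,000 → not met
Not met: 1, 2, 3, 4, 6, 7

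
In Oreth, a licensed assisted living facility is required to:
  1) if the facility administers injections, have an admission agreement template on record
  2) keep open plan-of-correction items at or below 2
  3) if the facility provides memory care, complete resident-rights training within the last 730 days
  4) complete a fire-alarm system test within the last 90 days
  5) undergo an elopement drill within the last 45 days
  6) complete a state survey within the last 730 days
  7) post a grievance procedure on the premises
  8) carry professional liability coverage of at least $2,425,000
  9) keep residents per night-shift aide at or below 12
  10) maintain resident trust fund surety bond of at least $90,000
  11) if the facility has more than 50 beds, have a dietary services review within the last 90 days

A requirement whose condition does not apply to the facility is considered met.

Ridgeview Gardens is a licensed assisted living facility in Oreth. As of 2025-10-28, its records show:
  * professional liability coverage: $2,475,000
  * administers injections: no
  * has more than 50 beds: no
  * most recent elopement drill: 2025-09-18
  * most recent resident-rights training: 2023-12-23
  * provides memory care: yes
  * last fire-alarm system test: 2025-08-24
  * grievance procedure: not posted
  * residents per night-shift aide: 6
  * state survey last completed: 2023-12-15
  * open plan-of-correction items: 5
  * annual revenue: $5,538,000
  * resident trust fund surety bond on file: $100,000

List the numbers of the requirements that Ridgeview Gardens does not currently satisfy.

1. condition 'administers injections' does not hold → requirement n/a → met
2. open plan-of-correction items 5 > 2 → not met
3. condition 'provides memory care' holds; resident-rights training 675 days ago vs limit 730 → met
4. fire-alarm system test 65 days ago vs limit 90 → met
5. elopement drill 40 days ago vs limit 45 → met
6. state survey 683 days ago vs limit 730 → met
7. grievance procedure absent → not met
8. professional liability coverage $2,475,000 ≥ $2,425,000 → met
9. residents per night-shift aide 6 ≤ 12 → met
10. resident trust fund surety bond $100,000 ≥ $90,000 → met
11. condition 'has more than 50 beds' does not hold → requirement n/a → met
Not met: 2, 7

2, 7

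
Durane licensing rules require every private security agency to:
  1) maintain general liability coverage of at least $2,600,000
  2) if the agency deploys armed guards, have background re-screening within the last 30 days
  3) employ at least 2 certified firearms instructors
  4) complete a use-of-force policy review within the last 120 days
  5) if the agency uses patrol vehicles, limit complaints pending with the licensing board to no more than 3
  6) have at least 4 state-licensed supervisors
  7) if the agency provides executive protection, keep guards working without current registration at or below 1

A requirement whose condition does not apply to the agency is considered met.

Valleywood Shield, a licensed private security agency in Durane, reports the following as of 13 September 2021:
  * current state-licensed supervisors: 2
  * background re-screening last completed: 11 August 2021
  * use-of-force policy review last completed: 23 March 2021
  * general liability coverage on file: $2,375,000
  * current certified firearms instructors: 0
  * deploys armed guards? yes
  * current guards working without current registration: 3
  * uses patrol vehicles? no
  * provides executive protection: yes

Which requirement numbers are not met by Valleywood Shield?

1. general liability coverage $2,375,000 < $2,600,000 → not met
2. condition 'deploys armed guards' holds; background re-screening 33 days ago vs limit 30 → not met
3. certified firearms instructors 0 < 2 → not met
4. use-of-force policy review 174 days ago vs limit 120 → not met
5. condition 'uses patrol vehicles' does not hold → requirement n/a → met
6. state-licensed supervisors 2 < 4 → not met
7. condition 'provides executive protection' holds; guards working without current registration 3 > 1 → not met
Not met: 1, 2, 3, 4, 6, 7

1, 2, 3, 4, 6, 7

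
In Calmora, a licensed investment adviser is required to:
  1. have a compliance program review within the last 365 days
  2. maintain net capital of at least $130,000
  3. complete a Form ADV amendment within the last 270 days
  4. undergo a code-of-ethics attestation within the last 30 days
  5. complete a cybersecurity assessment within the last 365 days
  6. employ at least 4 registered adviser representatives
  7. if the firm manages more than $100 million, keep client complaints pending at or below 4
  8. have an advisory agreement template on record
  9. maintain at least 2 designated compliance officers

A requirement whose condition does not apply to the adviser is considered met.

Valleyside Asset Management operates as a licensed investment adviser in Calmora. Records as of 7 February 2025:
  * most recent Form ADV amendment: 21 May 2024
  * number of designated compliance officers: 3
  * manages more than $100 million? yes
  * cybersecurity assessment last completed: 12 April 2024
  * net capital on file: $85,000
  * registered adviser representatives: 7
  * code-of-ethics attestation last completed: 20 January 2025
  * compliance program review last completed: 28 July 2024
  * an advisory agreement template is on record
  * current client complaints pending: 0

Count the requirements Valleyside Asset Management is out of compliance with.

1. compliance program review 194 days ago vs limit 365 → met
2. net capital $85,000 < $130,000 → not met
3. Form ADV amendment 262 days ago vs limit 270 → met
4. code-of-ethics attestation 18 days ago vs limit 30 → met
5. cybersecurity assessment 301 days ago vs limit 365 → met
6. registered adviser representatives 7 ≥ 4 → met
7. condition 'manages more than $100 million' holds; client complaints pending 0 ≤ 4 → met
8. advisory agreement template present → met
9. designated compliance officers 3 ≥ 2 → met
Not met: 1 of 9

1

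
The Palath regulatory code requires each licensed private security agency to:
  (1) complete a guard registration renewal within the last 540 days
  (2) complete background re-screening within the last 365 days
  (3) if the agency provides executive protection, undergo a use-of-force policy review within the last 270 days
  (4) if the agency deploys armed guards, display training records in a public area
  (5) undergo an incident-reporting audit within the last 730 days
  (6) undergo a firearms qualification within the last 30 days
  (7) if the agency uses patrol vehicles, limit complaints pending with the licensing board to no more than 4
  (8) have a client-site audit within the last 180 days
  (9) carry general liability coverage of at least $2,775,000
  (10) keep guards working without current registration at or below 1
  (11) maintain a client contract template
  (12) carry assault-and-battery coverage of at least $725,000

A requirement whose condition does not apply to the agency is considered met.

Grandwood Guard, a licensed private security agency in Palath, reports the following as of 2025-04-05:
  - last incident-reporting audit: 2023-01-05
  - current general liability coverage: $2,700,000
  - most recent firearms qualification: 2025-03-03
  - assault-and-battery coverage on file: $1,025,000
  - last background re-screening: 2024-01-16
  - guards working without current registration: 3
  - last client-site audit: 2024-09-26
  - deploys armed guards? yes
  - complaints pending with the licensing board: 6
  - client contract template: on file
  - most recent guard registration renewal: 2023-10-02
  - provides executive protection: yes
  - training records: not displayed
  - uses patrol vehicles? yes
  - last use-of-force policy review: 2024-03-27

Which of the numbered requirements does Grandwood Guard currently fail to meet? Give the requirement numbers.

1. guard registration renewal 551 days ago vs limit 540 → not met
2. background re-screening 445 days ago vs limit 365 → not met
3. condition 'provides executive protection' holds; use-of-force policy review 374 days ago vs limit 270 → not met
4. condition 'deploys armed guards' holds; training records absent → not met
5. incident-reporting audit 821 days ago vs limit 730 → not met
6. firearms qualification 33 days ago vs limit 30 → not met
7. condition 'uses patrol vehicles' holds; complaints pending with the licensing board 6 > 4 → not met
8. client-site audit 191 days ago vs limit 180 → not met
9. general liability coverage $2,700,000 < $2,775,000 → not met
10. guards working without current registration 3 > 1 → not met
11. client contract template present → met
12. assault-and-battery coverage $1,025,000 ≥ $725,000 → met
Not met: 1, 2, 3, 4, 5, 6, 7, 8, 9, 10

1, 2, 3, 4, 5, 6, 7, 8, 9, 10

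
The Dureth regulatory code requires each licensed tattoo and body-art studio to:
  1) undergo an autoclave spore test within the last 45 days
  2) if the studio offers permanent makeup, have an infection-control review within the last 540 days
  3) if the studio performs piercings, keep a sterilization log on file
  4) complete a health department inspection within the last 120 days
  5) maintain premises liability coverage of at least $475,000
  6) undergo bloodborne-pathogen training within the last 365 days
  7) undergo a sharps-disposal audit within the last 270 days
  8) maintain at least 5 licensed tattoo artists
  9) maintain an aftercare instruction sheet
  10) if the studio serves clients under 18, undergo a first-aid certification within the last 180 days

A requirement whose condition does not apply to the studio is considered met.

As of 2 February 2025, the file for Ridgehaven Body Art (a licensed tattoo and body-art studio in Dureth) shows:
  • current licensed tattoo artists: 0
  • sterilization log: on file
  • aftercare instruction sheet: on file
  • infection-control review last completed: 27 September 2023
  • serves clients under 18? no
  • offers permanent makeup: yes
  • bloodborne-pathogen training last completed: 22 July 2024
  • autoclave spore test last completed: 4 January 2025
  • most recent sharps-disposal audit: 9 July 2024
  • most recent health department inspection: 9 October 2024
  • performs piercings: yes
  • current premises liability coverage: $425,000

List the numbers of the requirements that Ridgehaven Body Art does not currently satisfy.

1. autoclave spore test 29 days ago vs limit 45 → met
2. condition 'offers permanent makeup' holds; infection-control review 494 days ago vs limit 540 → met
3. condition 'performs piercings' holds; sterilization log present → met
4. health department inspection 116 days ago vs limit 120 → met
5. premises liability coverage $425,000 < $475,000 → not met
6. bloodborne-pathogen training 195 days ago vs limit 365 → met
7. sharps-disposal audit 208 days ago vs limit 270 → met
8. licensed tattoo artists 0 < 5 → not met
9. aftercare instruction sheet present → met
10. condition 'serves clients under 18' does not hold → requirement n/a → met
Not met: 5, 8

5, 8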